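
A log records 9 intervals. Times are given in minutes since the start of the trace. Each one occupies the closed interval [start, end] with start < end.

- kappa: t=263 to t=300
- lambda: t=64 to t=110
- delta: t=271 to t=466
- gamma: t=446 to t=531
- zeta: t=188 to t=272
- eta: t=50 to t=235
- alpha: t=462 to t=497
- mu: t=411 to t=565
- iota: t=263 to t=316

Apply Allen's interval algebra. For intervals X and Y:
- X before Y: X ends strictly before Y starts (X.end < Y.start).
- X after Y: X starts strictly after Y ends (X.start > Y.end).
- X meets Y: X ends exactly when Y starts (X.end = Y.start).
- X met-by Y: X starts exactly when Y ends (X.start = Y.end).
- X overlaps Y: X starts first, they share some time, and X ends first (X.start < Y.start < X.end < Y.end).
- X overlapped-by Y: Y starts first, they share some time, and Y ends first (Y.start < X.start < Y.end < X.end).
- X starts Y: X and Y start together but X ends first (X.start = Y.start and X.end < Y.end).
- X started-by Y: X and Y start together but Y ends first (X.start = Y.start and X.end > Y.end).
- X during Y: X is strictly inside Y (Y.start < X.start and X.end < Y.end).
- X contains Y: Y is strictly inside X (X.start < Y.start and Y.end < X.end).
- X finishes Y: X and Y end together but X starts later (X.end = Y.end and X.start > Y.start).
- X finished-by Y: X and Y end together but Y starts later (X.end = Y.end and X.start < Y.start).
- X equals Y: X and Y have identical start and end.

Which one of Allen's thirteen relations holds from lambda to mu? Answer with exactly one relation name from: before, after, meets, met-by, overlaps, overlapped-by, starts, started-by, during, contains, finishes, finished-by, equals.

lambda = [t=64, t=110]; mu = [t=411, t=565].
Compare endpoints: lambda.start < mu.start, lambda.start < mu.end, lambda.end < mu.start, lambda.end < mu.end.
That pattern is 'before'.

before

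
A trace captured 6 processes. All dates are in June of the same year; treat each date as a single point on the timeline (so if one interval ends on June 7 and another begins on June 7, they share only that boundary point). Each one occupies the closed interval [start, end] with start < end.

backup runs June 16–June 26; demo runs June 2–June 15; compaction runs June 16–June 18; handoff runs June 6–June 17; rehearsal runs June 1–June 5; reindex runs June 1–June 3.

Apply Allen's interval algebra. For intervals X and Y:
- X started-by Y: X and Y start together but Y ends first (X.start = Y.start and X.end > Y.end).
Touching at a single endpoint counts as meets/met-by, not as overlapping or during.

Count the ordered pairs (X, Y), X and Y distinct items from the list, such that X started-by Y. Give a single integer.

Checking all 30 ordered pairs for relation 'started-by'; matching pairs in alphabetical order:
(backup, compaction): backup started-by compaction ✓
(rehearsal, reindex): rehearsal started-by reindex ✓
Count: 2.

2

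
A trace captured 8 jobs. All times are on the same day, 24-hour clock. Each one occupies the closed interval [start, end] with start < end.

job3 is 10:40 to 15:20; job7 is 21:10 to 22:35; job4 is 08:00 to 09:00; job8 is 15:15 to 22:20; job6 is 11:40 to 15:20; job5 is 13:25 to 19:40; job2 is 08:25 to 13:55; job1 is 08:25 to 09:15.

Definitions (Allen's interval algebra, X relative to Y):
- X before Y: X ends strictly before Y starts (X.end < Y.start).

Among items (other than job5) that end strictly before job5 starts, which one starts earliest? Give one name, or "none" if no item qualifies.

job4

Target job5 = [13:25, 19:40].
job1 [08:25, 09:15] → before → candidate.
job2 [08:25, 13:55] → overlaps → excluded.
job3 [10:40, 15:20] → overlaps → excluded.
job4 [08:00, 09:00] → before → candidate.
job6 [11:40, 15:20] → overlaps → excluded.
job7 [21:10, 22:35] → after → excluded.
job8 [15:15, 22:20] → overlapped-by → excluded.
Among candidates, earliest start is 08:00 → job4.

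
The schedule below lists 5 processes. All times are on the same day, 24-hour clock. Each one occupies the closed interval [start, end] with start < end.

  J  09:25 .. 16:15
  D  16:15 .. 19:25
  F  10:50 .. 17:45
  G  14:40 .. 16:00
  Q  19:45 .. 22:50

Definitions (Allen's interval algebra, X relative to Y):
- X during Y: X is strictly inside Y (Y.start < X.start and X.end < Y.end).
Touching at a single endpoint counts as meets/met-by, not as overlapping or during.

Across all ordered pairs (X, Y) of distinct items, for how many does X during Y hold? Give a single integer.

2

Checking all 20 ordered pairs for relation 'during'; matching pairs in alphabetical order:
(G, F): G during F ✓
(G, J): G during J ✓
Count: 2.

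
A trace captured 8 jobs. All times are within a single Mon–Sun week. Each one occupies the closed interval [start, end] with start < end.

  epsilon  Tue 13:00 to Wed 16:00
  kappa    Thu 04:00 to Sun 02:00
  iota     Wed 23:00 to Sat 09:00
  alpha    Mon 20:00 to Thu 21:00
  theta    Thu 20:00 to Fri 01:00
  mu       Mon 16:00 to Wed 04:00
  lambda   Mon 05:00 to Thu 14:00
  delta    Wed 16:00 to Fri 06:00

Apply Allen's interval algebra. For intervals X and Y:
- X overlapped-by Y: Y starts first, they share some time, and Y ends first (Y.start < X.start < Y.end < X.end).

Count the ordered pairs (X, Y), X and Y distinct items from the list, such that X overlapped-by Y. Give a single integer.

Checking all 56 ordered pairs for relation 'overlapped-by'; matching pairs in alphabetical order:
(alpha, lambda): alpha overlapped-by lambda ✓
(alpha, mu): alpha overlapped-by mu ✓
(delta, alpha): delta overlapped-by alpha ✓
(delta, lambda): delta overlapped-by lambda ✓
(epsilon, mu): epsilon overlapped-by mu ✓
(iota, alpha): iota overlapped-by alpha ✓
(iota, delta): iota overlapped-by delta ✓
(iota, lambda): iota overlapped-by lambda ✓
(kappa, alpha): kappa overlapped-by alpha ✓
(kappa, delta): kappa overlapped-by delta ✓
(kappa, iota): kappa overlapped-by iota ✓
(kappa, lambda): kappa overlapped-by lambda ✓
(theta, alpha): theta overlapped-by alpha ✓
Count: 13.

13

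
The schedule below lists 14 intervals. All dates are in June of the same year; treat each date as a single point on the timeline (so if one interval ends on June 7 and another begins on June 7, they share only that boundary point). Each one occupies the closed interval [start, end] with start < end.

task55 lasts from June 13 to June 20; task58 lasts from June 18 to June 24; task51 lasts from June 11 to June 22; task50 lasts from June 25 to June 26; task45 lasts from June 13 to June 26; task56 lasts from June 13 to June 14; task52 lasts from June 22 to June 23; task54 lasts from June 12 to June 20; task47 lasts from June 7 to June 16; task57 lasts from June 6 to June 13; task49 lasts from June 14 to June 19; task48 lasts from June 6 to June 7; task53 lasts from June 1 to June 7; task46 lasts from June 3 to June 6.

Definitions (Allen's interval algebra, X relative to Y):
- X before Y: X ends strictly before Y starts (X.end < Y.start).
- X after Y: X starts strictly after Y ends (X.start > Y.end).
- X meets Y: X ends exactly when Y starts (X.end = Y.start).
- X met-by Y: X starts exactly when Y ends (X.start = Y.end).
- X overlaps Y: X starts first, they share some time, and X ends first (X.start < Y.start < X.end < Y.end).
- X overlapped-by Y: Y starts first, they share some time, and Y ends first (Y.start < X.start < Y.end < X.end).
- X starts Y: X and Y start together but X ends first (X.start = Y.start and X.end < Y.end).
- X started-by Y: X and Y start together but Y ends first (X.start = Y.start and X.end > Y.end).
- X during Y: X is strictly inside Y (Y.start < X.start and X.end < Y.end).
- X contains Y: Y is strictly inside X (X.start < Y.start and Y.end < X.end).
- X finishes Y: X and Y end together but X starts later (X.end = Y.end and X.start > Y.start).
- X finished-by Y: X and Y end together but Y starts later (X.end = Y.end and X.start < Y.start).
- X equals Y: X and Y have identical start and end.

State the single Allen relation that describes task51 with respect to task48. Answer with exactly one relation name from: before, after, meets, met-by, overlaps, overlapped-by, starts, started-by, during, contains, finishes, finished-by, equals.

task51 = [June 11, June 22]; task48 = [June 6, June 7].
Compare endpoints: task51.start > task48.start, task51.start > task48.end, task51.end > task48.start, task51.end > task48.end.
That pattern is 'after'.

after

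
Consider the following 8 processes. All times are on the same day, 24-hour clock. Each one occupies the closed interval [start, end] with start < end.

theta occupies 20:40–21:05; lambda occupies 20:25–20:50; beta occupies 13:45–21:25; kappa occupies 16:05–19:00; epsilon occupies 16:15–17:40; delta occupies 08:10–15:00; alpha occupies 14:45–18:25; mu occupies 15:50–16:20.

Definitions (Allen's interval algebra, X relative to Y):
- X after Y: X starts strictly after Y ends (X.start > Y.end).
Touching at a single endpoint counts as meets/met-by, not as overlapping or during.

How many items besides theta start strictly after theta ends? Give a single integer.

Target theta = [20:40, 21:05].
alpha [14:45, 18:25] → before → no.
beta [13:45, 21:25] → contains → no.
delta [08:10, 15:00] → before → no.
epsilon [16:15, 17:40] → before → no.
kappa [16:05, 19:00] → before → no.
lambda [20:25, 20:50] → overlaps → no.
mu [15:50, 16:20] → before → no.
Total: 0.

0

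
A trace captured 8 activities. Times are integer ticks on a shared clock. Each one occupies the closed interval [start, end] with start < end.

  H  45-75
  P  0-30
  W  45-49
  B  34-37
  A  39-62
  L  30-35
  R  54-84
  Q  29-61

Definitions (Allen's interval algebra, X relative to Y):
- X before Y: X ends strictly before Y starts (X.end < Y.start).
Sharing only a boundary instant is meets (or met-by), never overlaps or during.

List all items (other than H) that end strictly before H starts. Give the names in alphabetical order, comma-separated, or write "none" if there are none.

Target H = [45, 75].
A [39, 62] → overlaps → no.
B [34, 37] → before → yes.
L [30, 35] → before → yes.
P [0, 30] → before → yes.
Q [29, 61] → overlaps → no.
R [54, 84] → overlapped-by → no.
W [45, 49] → starts → no.
Result: B, L, P.

B, L, P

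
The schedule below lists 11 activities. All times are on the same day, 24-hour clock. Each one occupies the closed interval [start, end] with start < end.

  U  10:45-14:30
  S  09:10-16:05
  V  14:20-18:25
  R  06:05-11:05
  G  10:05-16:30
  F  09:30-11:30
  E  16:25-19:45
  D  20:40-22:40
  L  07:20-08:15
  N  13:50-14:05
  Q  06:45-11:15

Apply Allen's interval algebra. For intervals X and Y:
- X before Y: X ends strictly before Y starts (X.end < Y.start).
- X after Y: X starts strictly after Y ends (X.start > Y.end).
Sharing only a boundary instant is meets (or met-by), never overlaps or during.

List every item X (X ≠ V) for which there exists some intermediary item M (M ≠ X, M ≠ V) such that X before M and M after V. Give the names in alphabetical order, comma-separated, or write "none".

E, F, G, L, N, Q, R, S, U

Target V = [14:20, 18:25].
Intermediaries M with M after V: D.
Via D — items with X before D: E, F, G, L, N, Q, R, S, U.
Union: E, F, G, L, N, Q, R, S, U.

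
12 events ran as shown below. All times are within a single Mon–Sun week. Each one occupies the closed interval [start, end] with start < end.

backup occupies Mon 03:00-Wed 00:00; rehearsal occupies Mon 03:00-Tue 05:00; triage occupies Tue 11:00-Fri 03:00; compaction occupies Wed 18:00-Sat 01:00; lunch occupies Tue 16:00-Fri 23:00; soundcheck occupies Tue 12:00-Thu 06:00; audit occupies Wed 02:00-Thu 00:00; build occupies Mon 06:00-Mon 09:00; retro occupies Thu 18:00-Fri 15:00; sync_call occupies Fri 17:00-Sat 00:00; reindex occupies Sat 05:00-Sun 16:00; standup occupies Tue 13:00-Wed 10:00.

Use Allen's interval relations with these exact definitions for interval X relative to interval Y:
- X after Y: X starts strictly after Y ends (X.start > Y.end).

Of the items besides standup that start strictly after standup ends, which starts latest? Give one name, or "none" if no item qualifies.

reindex

Target standup = [Tue 13:00, Wed 10:00].
audit [Wed 02:00, Thu 00:00] → overlapped-by → excluded.
backup [Mon 03:00, Wed 00:00] → overlaps → excluded.
build [Mon 06:00, Mon 09:00] → before → excluded.
compaction [Wed 18:00, Sat 01:00] → after → candidate.
lunch [Tue 16:00, Fri 23:00] → overlapped-by → excluded.
rehearsal [Mon 03:00, Tue 05:00] → before → excluded.
reindex [Sat 05:00, Sun 16:00] → after → candidate.
retro [Thu 18:00, Fri 15:00] → after → candidate.
soundcheck [Tue 12:00, Thu 06:00] → contains → excluded.
sync_call [Fri 17:00, Sat 00:00] → after → candidate.
triage [Tue 11:00, Fri 03:00] → contains → excluded.
Among candidates, latest start is Sat 05:00 → reindex.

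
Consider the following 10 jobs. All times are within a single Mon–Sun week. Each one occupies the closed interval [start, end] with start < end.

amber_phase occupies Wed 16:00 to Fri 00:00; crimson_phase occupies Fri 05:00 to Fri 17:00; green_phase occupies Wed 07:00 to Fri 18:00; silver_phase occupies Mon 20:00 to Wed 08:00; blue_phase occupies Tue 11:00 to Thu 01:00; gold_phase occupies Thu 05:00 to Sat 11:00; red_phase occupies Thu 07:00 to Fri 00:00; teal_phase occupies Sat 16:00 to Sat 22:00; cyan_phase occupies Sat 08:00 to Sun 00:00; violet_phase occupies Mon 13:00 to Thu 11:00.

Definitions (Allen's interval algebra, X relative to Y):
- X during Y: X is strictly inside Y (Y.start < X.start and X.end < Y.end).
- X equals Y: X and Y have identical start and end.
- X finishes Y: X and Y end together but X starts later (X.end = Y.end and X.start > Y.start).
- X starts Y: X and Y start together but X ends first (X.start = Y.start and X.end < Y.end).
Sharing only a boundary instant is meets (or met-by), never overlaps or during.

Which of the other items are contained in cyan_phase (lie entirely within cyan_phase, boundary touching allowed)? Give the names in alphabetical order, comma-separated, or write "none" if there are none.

Target cyan_phase = [Sat 08:00, Sun 00:00].
amber_phase [Wed 16:00, Fri 00:00] → before → no.
blue_phase [Tue 11:00, Thu 01:00] → before → no.
crimson_phase [Fri 05:00, Fri 17:00] → before → no.
gold_phase [Thu 05:00, Sat 11:00] → overlaps → no.
green_phase [Wed 07:00, Fri 18:00] → before → no.
red_phase [Thu 07:00, Fri 00:00] → before → no.
silver_phase [Mon 20:00, Wed 08:00] → before → no.
teal_phase [Sat 16:00, Sat 22:00] → during → yes.
violet_phase [Mon 13:00, Thu 11:00] → before → no.
Result: teal_phase.

teal_phase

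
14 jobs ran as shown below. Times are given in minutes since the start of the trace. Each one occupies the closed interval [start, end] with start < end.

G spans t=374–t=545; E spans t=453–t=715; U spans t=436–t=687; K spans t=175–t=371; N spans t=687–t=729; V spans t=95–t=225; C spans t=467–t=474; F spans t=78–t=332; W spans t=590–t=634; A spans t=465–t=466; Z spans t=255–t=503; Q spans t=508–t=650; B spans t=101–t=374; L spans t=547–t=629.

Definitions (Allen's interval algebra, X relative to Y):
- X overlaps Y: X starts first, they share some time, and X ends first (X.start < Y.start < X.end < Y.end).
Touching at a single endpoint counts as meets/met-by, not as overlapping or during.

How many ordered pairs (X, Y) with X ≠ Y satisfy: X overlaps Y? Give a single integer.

Checking all 182 ordered pairs for relation 'overlaps'; matching pairs in alphabetical order:
(B, Z): B overlaps Z ✓
(E, N): E overlaps N ✓
(F, B): F overlaps B ✓
(F, K): F overlaps K ✓
(F, Z): F overlaps Z ✓
(G, E): G overlaps E ✓
(G, Q): G overlaps Q ✓
(G, U): G overlaps U ✓
(K, Z): K overlaps Z ✓
(L, W): L overlaps W ✓
(U, E): U overlaps E ✓
(V, B): V overlaps B ✓
(V, K): V overlaps K ✓
(Z, E): Z overlaps E ✓
(Z, G): Z overlaps G ✓
(Z, U): Z overlaps U ✓
Count: 16.

16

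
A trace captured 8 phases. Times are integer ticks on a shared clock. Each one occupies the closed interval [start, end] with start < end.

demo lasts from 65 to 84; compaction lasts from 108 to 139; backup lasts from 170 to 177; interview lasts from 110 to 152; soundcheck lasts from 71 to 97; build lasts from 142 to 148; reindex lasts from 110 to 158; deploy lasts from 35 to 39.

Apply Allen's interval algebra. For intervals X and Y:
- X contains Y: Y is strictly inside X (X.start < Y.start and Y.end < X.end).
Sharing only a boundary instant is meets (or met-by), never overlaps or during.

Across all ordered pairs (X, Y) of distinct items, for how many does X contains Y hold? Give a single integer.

2

Checking all 56 ordered pairs for relation 'contains'; matching pairs in alphabetical order:
(interview, build): interview contains build ✓
(reindex, build): reindex contains build ✓
Count: 2.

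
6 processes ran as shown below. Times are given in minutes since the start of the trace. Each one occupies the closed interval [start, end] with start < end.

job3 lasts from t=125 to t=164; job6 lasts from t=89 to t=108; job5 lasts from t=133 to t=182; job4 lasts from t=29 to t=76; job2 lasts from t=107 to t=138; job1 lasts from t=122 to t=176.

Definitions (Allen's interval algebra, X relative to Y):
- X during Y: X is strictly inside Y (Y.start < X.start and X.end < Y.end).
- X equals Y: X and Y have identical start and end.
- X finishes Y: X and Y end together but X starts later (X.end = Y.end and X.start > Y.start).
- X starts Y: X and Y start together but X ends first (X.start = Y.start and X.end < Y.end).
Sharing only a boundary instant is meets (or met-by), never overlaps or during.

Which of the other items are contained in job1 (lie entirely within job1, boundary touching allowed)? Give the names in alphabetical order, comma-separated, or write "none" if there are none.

job3

Target job1 = [t=122, t=176].
job2 [t=107, t=138] → overlaps → no.
job3 [t=125, t=164] → during → yes.
job4 [t=29, t=76] → before → no.
job5 [t=133, t=182] → overlapped-by → no.
job6 [t=89, t=108] → before → no.
Result: job3.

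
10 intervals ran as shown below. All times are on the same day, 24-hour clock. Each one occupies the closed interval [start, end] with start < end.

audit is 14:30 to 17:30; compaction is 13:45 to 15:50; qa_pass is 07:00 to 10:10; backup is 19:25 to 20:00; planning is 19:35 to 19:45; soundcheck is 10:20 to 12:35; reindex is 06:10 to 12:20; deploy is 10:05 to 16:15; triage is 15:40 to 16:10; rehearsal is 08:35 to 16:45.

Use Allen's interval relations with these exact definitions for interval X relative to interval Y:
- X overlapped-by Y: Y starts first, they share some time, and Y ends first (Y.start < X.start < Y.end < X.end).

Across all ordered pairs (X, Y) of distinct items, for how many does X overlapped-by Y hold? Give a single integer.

Checking all 90 ordered pairs for relation 'overlapped-by'; matching pairs in alphabetical order:
(audit, compaction): audit overlapped-by compaction ✓
(audit, deploy): audit overlapped-by deploy ✓
(audit, rehearsal): audit overlapped-by rehearsal ✓
(deploy, qa_pass): deploy overlapped-by qa_pass ✓
(deploy, reindex): deploy overlapped-by reindex ✓
(rehearsal, qa_pass): rehearsal overlapped-by qa_pass ✓
(rehearsal, reindex): rehearsal overlapped-by reindex ✓
(soundcheck, reindex): soundcheck overlapped-by reindex ✓
(triage, compaction): triage overlapped-by compaction ✓
Count: 9.

9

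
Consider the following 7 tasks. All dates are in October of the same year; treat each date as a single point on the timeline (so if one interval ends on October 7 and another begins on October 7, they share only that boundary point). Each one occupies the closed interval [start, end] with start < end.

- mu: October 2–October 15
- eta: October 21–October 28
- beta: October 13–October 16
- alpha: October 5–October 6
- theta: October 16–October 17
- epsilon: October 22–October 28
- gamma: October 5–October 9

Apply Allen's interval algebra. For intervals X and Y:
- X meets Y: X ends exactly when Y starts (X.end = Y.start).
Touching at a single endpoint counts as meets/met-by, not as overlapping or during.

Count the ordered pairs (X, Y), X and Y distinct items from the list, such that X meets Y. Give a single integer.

1

Checking all 42 ordered pairs for relation 'meets'; matching pairs in alphabetical order:
(beta, theta): beta meets theta ✓
Count: 1.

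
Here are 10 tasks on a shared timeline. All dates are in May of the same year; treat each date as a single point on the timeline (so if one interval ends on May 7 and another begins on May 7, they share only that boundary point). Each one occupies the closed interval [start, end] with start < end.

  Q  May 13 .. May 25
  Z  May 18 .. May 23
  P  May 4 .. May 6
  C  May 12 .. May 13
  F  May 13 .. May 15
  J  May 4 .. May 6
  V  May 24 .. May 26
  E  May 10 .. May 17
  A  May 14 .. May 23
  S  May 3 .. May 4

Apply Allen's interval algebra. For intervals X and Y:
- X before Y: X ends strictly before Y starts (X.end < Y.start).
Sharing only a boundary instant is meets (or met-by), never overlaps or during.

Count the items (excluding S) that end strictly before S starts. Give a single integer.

0

Target S = [May 3, May 4].
A [May 14, May 23] → after → no.
C [May 12, May 13] → after → no.
E [May 10, May 17] → after → no.
F [May 13, May 15] → after → no.
J [May 4, May 6] → met-by → no.
P [May 4, May 6] → met-by → no.
Q [May 13, May 25] → after → no.
V [May 24, May 26] → after → no.
Z [May 18, May 23] → after → no.
Total: 0.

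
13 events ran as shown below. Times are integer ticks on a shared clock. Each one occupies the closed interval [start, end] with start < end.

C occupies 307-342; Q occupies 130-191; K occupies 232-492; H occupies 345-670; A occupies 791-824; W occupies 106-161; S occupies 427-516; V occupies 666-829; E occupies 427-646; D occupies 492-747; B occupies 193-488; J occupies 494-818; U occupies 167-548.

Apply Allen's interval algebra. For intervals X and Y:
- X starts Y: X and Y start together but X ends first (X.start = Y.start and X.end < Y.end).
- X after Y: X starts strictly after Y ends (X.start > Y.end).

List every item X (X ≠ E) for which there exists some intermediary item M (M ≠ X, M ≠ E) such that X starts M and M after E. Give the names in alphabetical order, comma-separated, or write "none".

none

Target E = [427, 646].
Intermediaries M with M after E: A, V.
Via A — items with X starts A: none.
Via V — items with X starts V: none.
Union: none.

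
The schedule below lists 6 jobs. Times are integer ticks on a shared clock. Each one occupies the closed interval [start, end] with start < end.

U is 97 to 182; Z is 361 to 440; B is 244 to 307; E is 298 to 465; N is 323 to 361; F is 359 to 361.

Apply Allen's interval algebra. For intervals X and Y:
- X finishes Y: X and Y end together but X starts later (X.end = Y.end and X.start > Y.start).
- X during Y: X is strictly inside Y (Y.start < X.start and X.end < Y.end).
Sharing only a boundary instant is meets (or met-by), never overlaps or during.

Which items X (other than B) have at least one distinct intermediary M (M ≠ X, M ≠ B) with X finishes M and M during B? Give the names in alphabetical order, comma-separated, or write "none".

none

Target B = [244, 307].
Intermediaries M with M during B: none.
Union: none.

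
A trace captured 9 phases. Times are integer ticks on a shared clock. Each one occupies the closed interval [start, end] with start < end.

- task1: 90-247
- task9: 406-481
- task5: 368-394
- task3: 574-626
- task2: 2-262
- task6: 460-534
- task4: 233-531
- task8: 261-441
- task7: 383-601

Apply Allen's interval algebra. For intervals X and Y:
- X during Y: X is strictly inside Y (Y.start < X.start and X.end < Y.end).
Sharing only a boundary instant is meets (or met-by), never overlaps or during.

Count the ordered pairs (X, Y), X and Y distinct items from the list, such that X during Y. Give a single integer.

7

Checking all 72 ordered pairs for relation 'during'; matching pairs in alphabetical order:
(task1, task2): task1 during task2 ✓
(task5, task4): task5 during task4 ✓
(task5, task8): task5 during task8 ✓
(task6, task7): task6 during task7 ✓
(task8, task4): task8 during task4 ✓
(task9, task4): task9 during task4 ✓
(task9, task7): task9 during task7 ✓
Count: 7.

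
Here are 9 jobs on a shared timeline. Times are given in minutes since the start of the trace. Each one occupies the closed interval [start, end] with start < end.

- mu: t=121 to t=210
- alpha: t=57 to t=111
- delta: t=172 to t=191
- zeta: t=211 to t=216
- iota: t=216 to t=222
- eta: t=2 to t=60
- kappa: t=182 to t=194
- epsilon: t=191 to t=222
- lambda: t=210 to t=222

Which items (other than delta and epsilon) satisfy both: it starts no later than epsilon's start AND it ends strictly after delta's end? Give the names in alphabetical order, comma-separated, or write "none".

Conditions: its start is no later than epsilon's start (X.start <= t=191) AND its end is strictly after delta's end (X.end > t=191).
alpha: start t=57 <= t=191? ✓; end t=111 > t=191? ✗ → no.
eta: start t=2 <= t=191? ✓; end t=60 > t=191? ✗ → no.
iota: start t=216 <= t=191? ✗; end t=222 > t=191? ✓ → no.
kappa: start t=182 <= t=191? ✓; end t=194 > t=191? ✓ → yes.
lambda: start t=210 <= t=191? ✗; end t=222 > t=191? ✓ → no.
mu: start t=121 <= t=191? ✓; end t=210 > t=191? ✓ → yes.
zeta: start t=211 <= t=191? ✗; end t=216 > t=191? ✓ → no.
Result: kappa, mu.

kappa, mu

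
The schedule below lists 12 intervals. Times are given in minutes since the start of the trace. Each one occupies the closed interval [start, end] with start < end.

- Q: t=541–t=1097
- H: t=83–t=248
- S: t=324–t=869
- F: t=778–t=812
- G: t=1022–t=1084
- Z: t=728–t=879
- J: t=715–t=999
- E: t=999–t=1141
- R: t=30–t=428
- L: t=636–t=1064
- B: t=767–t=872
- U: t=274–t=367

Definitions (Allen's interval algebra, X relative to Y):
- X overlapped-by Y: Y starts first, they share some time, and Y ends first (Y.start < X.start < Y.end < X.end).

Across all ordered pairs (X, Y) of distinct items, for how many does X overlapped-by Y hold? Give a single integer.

10

Checking all 132 ordered pairs for relation 'overlapped-by'; matching pairs in alphabetical order:
(B, S): B overlapped-by S ✓
(E, L): E overlapped-by L ✓
(E, Q): E overlapped-by Q ✓
(G, L): G overlapped-by L ✓
(J, S): J overlapped-by S ✓
(L, S): L overlapped-by S ✓
(Q, S): Q overlapped-by S ✓
(S, R): S overlapped-by R ✓
(S, U): S overlapped-by U ✓
(Z, S): Z overlapped-by S ✓
Count: 10.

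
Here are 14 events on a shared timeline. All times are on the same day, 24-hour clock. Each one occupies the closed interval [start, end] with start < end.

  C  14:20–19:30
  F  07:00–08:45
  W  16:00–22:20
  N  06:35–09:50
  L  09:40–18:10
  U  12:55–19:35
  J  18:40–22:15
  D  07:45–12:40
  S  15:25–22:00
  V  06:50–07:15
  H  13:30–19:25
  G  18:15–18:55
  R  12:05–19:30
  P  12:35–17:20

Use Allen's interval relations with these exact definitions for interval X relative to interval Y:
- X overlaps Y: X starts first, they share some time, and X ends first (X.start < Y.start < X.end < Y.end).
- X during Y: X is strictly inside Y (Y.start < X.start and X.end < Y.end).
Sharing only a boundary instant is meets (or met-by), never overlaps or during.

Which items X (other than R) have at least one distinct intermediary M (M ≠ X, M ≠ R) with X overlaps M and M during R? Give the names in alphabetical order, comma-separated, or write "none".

D, L, P

Target R = [12:05, 19:30].
Intermediaries M with M during R: G, H, P.
Via G — items with X overlaps G: none.
Via H — items with X overlaps H: L, P.
Via P — items with X overlaps P: D.
Union: D, L, P.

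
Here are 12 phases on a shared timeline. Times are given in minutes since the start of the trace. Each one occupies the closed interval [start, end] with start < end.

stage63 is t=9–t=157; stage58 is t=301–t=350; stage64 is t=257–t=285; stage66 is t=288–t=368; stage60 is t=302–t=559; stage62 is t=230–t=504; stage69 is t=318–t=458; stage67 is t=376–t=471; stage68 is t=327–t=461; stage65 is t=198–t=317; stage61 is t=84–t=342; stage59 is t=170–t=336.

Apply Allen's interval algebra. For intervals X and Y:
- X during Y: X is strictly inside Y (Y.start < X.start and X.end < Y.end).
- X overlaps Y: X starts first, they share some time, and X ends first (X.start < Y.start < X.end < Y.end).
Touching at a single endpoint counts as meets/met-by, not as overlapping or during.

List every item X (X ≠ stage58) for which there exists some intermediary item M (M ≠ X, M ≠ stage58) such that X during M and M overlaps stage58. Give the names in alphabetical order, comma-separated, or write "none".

stage59, stage64, stage65

Target stage58 = [t=301, t=350].
Intermediaries M with M overlaps stage58: stage59, stage61, stage65.
Via stage59 — items with X during stage59: stage64, stage65.
Via stage61 — items with X during stage61: stage59, stage64, stage65.
Via stage65 — items with X during stage65: stage64.
Union: stage59, stage64, stage65.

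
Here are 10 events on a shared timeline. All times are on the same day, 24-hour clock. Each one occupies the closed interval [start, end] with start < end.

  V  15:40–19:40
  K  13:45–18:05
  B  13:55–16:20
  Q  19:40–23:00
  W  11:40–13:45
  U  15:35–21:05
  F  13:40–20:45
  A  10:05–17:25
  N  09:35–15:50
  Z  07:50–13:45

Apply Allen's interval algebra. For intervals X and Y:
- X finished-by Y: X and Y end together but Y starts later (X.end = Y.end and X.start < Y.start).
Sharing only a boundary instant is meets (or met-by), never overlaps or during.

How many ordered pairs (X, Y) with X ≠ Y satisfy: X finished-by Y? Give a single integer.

1

Checking all 90 ordered pairs for relation 'finished-by'; matching pairs in alphabetical order:
(Z, W): Z finished-by W ✓
Count: 1.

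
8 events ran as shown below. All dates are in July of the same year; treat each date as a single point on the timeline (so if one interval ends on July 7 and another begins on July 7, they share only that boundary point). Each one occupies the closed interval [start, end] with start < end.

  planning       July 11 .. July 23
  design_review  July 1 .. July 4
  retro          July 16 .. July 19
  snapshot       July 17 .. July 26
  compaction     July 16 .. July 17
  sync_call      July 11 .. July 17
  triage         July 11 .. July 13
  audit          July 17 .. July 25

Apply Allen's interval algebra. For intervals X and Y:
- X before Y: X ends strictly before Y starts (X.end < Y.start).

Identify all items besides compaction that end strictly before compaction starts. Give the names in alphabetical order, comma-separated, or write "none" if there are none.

design_review, triage

Target compaction = [July 16, July 17].
audit [July 17, July 25] → met-by → no.
design_review [July 1, July 4] → before → yes.
planning [July 11, July 23] → contains → no.
retro [July 16, July 19] → started-by → no.
snapshot [July 17, July 26] → met-by → no.
sync_call [July 11, July 17] → finished-by → no.
triage [July 11, July 13] → before → yes.
Result: design_review, triage.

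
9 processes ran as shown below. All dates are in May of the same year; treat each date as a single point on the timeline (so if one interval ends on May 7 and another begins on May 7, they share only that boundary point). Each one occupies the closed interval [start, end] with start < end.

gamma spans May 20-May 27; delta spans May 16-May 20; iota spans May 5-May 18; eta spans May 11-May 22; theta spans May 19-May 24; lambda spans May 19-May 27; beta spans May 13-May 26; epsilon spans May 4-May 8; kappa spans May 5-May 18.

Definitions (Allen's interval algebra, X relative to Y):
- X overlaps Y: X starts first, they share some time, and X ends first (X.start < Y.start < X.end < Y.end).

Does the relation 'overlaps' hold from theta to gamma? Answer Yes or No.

Yes

theta = [May 19, May 24], gamma = [May 20, May 27].
Actual relation of theta to gamma: overlaps.
Asked whether 'overlaps' holds → Yes.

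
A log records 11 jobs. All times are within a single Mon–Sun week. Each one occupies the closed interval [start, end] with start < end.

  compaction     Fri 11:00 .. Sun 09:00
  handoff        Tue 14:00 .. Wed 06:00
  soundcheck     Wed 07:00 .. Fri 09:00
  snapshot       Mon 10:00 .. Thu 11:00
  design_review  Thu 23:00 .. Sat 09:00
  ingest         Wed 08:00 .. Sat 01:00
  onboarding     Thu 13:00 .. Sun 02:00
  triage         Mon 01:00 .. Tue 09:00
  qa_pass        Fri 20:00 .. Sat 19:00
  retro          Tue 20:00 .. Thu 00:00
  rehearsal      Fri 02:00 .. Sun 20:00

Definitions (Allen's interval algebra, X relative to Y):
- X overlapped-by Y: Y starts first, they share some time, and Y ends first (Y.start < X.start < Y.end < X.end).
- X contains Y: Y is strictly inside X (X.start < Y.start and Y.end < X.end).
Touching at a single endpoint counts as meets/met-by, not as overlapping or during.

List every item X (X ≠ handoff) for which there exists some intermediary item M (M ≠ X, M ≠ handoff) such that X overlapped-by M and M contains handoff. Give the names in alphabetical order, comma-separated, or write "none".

Target handoff = [Tue 14:00, Wed 06:00].
Intermediaries M with M contains handoff: snapshot.
Via snapshot — items with X overlapped-by snapshot: ingest, soundcheck.
Union: ingest, soundcheck.

ingest, soundcheck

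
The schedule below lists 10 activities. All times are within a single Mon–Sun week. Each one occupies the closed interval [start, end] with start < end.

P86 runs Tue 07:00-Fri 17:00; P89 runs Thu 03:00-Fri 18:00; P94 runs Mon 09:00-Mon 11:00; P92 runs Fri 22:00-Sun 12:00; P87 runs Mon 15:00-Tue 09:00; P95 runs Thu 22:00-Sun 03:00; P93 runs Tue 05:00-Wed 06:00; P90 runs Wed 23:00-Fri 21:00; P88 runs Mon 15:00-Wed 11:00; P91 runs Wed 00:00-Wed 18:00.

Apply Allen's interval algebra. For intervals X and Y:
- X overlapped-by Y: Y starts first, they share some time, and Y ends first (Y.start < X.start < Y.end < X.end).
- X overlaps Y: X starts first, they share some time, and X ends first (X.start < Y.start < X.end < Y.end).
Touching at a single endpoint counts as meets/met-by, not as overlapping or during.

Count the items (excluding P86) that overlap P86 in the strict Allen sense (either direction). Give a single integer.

6

Target P86 = [Tue 07:00, Fri 17:00].
P87 [Mon 15:00, Tue 09:00] → overlaps → counts.
P88 [Mon 15:00, Wed 11:00] → overlaps → counts.
P89 [Thu 03:00, Fri 18:00] → overlapped-by → counts.
P90 [Wed 23:00, Fri 21:00] → overlapped-by → counts.
P91 [Wed 00:00, Wed 18:00] → during → no.
P92 [Fri 22:00, Sun 12:00] → after → no.
P93 [Tue 05:00, Wed 06:00] → overlaps → counts.
P94 [Mon 09:00, Mon 11:00] → before → no.
P95 [Thu 22:00, Sun 03:00] → overlapped-by → counts.
Total: 6.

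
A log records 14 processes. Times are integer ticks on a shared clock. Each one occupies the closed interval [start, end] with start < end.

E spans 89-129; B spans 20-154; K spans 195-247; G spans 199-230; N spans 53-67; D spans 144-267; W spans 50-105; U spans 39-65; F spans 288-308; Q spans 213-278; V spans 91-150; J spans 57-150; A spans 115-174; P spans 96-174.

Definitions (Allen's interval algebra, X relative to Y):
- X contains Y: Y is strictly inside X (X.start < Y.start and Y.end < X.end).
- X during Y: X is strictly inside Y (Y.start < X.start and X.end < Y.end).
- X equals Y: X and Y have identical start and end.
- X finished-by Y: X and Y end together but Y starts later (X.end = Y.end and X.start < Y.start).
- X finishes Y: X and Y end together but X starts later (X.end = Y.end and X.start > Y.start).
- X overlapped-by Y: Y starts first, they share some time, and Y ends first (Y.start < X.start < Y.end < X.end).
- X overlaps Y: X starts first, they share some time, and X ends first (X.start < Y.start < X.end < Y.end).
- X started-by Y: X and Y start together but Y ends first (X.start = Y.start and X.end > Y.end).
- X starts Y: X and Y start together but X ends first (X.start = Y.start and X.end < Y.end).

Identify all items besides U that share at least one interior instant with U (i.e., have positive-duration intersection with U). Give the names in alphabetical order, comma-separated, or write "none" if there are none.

B, J, N, W

Target U = [39, 65].
A [115, 174] → after → no.
B [20, 154] → contains → yes.
D [144, 267] → after → no.
E [89, 129] → after → no.
F [288, 308] → after → no.
G [199, 230] → after → no.
J [57, 150] → overlapped-by → yes.
K [195, 247] → after → no.
N [53, 67] → overlapped-by → yes.
P [96, 174] → after → no.
Q [213, 278] → after → no.
V [91, 150] → after → no.
W [50, 105] → overlapped-by → yes.
Result: B, J, N, W.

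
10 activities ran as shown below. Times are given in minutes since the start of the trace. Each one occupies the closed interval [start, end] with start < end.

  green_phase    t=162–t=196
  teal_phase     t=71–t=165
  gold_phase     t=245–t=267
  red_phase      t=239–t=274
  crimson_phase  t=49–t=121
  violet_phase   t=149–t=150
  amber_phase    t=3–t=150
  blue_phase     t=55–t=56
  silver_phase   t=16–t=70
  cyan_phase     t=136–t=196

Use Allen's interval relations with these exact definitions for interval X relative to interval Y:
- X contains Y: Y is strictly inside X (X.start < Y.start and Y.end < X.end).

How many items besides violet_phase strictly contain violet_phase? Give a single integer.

2

Target violet_phase = [t=149, t=150].
amber_phase [t=3, t=150] → finished-by → no.
blue_phase [t=55, t=56] → before → no.
crimson_phase [t=49, t=121] → before → no.
cyan_phase [t=136, t=196] → contains → counts.
gold_phase [t=245, t=267] → after → no.
green_phase [t=162, t=196] → after → no.
red_phase [t=239, t=274] → after → no.
silver_phase [t=16, t=70] → before → no.
teal_phase [t=71, t=165] → contains → counts.
Total: 2.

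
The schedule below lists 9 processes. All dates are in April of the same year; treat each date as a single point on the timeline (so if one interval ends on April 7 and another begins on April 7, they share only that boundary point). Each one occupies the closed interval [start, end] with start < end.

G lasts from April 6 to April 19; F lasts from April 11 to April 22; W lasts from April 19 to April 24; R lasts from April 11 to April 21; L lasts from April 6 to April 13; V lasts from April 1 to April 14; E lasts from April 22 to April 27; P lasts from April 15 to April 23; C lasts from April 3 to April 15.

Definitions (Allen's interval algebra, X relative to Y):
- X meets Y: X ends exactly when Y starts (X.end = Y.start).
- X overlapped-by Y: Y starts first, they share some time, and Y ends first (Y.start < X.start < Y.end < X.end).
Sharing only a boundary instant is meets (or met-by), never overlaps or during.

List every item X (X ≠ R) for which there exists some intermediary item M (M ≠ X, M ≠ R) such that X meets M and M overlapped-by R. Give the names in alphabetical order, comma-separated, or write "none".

C, G

Target R = [April 11, April 21].
Intermediaries M with M overlapped-by R: P, W.
Via P — items with X meets P: C.
Via W — items with X meets W: G.
Union: C, G.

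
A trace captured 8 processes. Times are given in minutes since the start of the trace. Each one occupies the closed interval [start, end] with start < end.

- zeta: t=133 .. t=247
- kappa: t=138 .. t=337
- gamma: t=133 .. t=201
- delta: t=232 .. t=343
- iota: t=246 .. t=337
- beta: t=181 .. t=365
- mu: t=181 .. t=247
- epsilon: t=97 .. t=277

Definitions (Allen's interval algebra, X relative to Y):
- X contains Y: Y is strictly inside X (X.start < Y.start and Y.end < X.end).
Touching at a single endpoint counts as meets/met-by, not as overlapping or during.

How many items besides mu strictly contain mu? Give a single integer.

2

Target mu = [t=181, t=247].
beta [t=181, t=365] → started-by → no.
delta [t=232, t=343] → overlapped-by → no.
epsilon [t=97, t=277] → contains → counts.
gamma [t=133, t=201] → overlaps → no.
iota [t=246, t=337] → overlapped-by → no.
kappa [t=138, t=337] → contains → counts.
zeta [t=133, t=247] → finished-by → no.
Total: 2.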